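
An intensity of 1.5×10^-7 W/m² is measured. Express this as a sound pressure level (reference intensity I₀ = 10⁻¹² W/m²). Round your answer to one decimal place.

51.8 dB

L = 10·log₁₀(I/I₀) = 10·log₁₀(1.5×10^-7/10⁻¹²) = 10·log₁₀(1.5×10^5).
L = 10·(0.1761 + 5) = 51.76 dB.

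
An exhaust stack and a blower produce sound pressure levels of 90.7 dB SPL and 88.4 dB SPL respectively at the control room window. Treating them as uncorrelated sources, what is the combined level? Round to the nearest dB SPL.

93 dB SPL

For uncorrelated sources the intensities add, so convert each level to linear form, sum, and take 10·log₁₀ of the total.
Σ 10^(L/10) = 10^(90.7/10) + 10^(88.4/10) = 1.867e+09.
L_total = 10·log₁₀(1.867e+09) = 92.71 dB SPL.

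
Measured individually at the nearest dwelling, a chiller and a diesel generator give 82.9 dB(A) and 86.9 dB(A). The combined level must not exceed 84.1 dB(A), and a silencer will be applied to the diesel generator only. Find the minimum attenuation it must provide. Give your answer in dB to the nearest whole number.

9 dB

Fixed contribution from the other source: Σ 10^(L/10) = 10^(82.9/10) = 1.950e+08 (82.90 dB(A)).
To meet 84.1 dB(A) overall, the treated diesel generator may contribute at most 10^(84.1/10) − 1.950e+08 = 6.206e+07, i.e. 77.93 dB(A).
Required insertion loss = 86.9 − 77.93 = 8.97 dB.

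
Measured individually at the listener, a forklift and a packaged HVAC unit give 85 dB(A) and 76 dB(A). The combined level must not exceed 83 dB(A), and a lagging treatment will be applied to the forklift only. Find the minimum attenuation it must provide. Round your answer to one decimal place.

Fixed contribution from the other source: Σ 10^(L/10) = 10^(76/10) = 3.981e+07 (76.00 dB(A)).
The limit corresponds to 10^(83/10) = 1.995e+08; subtracting the fixed part leaves 1.597e+08 for the forklift, i.e. 82.03 dB(A).
Required insertion loss = 85 − 82.03 = 2.97 dB.

3.0 dB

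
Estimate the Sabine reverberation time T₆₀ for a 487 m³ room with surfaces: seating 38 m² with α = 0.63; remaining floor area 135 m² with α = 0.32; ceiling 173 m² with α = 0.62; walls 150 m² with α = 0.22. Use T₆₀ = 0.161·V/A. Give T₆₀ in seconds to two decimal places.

Total absorption A = 38·0.63 + 135·0.32 + 173·0.62 + 150·0.22 = 207.40 m² sabins.
T₆₀ = 0.161·V/A = 0.161·487/207.40 = 0.378 s.

0.38 s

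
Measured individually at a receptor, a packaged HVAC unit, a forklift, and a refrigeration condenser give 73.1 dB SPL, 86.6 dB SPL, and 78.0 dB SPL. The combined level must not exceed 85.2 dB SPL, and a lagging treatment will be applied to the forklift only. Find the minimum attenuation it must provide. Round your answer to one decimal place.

2.7 dB

The untreated sources together contribute 10^(73.1/10) + 10^(78.0/10) = 8.351e+07, i.e. 79.22 dB SPL.
The limit corresponds to 10^(85.2/10) = 3.311e+08; subtracting the fixed part leaves 2.476e+08 for the forklift, i.e. 83.94 dB SPL.
Required insertion loss = 86.6 − 83.94 = 2.66 dB.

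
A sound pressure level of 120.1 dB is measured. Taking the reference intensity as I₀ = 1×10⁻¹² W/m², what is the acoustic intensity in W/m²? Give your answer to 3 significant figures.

I/I₀ = 10^(120.1/10) = 1.023e+12, so I = 1.023e+12 × 10⁻¹² W/m².

1.02 W/m²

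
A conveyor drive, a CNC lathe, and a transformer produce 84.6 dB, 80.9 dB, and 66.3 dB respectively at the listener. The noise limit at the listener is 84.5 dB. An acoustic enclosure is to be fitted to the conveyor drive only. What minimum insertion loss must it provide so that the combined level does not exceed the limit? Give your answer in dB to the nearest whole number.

Everything except the conveyor drive sums to 10^(80.9/10) + 10^(66.3/10) = 1.273e+08 in linear terms, 81.05 dB.
The limit corresponds to 10^(84.5/10) = 2.818e+08; subtracting the fixed part leaves 1.545e+08 for the conveyor drive, i.e. 81.89 dB.
So the conveyor drive must be reduced from 84.6 to 81.89 dB: IL = 2.71 dB.

3 dB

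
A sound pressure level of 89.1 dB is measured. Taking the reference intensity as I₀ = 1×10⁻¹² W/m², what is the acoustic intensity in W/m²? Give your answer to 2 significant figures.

I/I₀ = 10^(89.1/10) = 8.128e+08, so I = 8.128e+08 × 10⁻¹² W/m².

0.00081 W/m²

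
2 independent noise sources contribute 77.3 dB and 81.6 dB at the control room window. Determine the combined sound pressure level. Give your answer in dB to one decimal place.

83.0 dB

Incoherent sources combine by intensity addition: L_total = 10·log₁₀(Σ 10^(L_i/10)).
Σ 10^(L/10) = 10^(77.3/10) + 10^(81.6/10) = 1.982e+08.
L_total = 10·log₁₀(1.982e+08) = 82.97 dB.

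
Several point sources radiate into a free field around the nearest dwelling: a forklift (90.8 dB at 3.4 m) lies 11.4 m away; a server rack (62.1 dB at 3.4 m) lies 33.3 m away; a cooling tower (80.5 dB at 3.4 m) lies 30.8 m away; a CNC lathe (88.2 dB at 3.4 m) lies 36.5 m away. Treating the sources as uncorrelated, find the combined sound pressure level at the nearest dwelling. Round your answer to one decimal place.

80.6 dB

Apply inverse-square spreading to bring every level to the receiver, then sum 10^(L/10).
forklift: 90.8 − 20·log₁₀(11.4/3.4) = 90.8 − 10.51 = 80.29 dB.
server rack: 62.1 − 20·log₁₀(33.3/3.4) = 62.1 − 19.82 = 42.28 dB.
cooling tower: 80.5 − 20·log₁₀(30.8/3.4) = 80.5 − 19.14 = 61.36 dB.
CNC lathe: 88.2 − 20·log₁₀(36.5/3.4) = 88.2 − 20.62 = 67.58 dB.
Σ 10^(L/10) = 1.141e+08 → L_total = 10·log₁₀(1.141e+08) = 80.57 dB.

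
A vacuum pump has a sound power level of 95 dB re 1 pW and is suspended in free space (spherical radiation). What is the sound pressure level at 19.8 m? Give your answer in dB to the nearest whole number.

58 dB

The power spreads over a sphere of area 4π·r², so L_p = L_w − 10·log₁₀(4π·r²).
4π·r² = 4927 m², 10·log₁₀ of that is 36.925 dB.
L_p = 95 − 36.925 = 58.07 dB.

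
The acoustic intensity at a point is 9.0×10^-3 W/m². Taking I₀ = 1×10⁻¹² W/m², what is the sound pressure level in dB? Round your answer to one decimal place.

99.5 dB

Dividing by I₀ shifts the exponent by 12: I/I₀ = 9.0×10^9.
L = 10·(0.9542 + 9) = 99.54 dB.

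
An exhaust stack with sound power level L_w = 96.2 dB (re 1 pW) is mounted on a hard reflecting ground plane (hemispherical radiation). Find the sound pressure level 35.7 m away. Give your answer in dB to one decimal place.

57.2 dB

L_p = L_w − 10·log₁₀(2π·r²) with r = 35.7 m.
2π·r² = 8008 m², 10·log₁₀ of that is 39.035 dB.
L_p = 96.2 − 39.035 = 57.16 dB.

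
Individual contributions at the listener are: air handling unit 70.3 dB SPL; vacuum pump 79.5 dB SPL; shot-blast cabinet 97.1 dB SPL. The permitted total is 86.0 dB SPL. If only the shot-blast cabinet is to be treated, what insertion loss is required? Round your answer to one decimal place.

12.4 dB

The untreated sources together contribute 10^(70.3/10) + 10^(79.5/10) = 9.984e+07, i.e. 79.99 dB SPL.
To meet 86.0 dB SPL overall, the treated shot-blast cabinet may contribute at most 10^(86.0/10) − 9.984e+07 = 2.983e+08, i.e. 84.75 dB SPL.
So the shot-blast cabinet must be reduced from 97.1 to 84.75 dB SPL: IL = 12.35 dB.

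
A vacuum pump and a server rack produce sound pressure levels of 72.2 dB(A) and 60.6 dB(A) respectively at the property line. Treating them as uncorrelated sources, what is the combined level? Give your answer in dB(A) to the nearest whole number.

72 dB(A)

For uncorrelated sources the intensities add, so convert each level to linear form, sum, and take 10·log₁₀ of the total.
Σ 10^(L/10) = 10^(72.2/10) + 10^(60.6/10) = 1.774e+07.
L_total = 10·log₁₀(1.774e+07) = 72.49 dB(A).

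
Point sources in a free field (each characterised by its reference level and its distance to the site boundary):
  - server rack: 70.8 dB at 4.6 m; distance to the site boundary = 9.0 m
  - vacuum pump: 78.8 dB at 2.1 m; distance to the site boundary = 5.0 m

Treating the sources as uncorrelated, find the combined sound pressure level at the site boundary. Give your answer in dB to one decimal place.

First find each source's level at the receiver (point-source: −20·log₁₀(r/r_ref)), then combine on an intensity basis.
server rack: 70.8 − 20·log₁₀(9.0/4.6) = 70.8 − 5.83 = 64.97 dB.
vacuum pump: 78.8 − 20·log₁₀(5.0/2.1) = 78.8 − 7.54 = 71.26 dB.
Σ 10^(L/10) = 1.652e+07 → L_total = 10·log₁₀(1.652e+07) = 72.18 dB.

72.2 dB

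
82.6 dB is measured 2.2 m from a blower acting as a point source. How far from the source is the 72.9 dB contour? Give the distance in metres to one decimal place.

Point-source spreading drops the level by 20·log₁₀(r₂/r₁); inverting, r₂/r₁ = 10^(ΔL/20).
r₂ = 2.2·10^((82.6−72.9)/20) = 2.2·10^(9.7/20) = 6.72 m.

6.7 m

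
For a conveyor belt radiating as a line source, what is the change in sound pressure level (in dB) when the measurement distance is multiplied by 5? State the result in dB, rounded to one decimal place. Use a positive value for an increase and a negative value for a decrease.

A line source loses 3 dB per doubling of distance; generally ΔL = −10·log₁₀(r₂/r₁).
ΔL = −10·log₁₀(5) = -6.99 dB.

-7.0 dB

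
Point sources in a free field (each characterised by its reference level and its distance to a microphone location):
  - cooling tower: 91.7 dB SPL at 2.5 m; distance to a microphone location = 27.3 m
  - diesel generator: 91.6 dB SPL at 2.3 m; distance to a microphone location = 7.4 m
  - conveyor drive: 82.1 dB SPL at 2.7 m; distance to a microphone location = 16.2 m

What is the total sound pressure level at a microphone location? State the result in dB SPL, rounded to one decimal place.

Propagate each source to the receiver with L = L_ref − 20·log₁₀(r/r_ref), then add intensities.
cooling tower: 91.7 − 20·log₁₀(27.3/2.5) = 91.7 − 20.76 = 70.94 dB SPL.
diesel generator: 91.6 − 20·log₁₀(7.4/2.3) = 91.6 − 10.15 = 81.45 dB SPL.
conveyor drive: 82.1 − 20·log₁₀(16.2/2.7) = 82.1 − 15.56 = 66.54 dB SPL.
Σ 10^(L/10) = 1.565e+08 → L_total = 10·log₁₀(1.565e+08) = 81.95 dB SPL.

81.9 dB SPL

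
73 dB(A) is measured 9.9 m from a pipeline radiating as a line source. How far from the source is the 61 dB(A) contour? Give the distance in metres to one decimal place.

The 12.0 dB drop corresponds to a distance ratio of 10^(12.0/10) for a line source.
r₂ = 9.9·10^((73−61)/10) = 9.9·10^(12.0/10) = 156.90 m.

156.9 m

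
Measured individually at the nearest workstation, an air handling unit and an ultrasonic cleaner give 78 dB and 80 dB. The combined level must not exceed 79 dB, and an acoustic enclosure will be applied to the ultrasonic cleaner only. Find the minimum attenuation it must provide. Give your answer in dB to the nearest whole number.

Everything except the ultrasonic cleaner sums to 10^(78/10) = 6.310e+07 in linear terms, 78.00 dB.
The limit corresponds to 10^(79/10) = 7.943e+07; subtracting the fixed part leaves 1.634e+07 for the ultrasonic cleaner, i.e. 72.13 dB.
So the ultrasonic cleaner must be reduced from 80 to 72.13 dB: IL = 7.87 dB.

8 dB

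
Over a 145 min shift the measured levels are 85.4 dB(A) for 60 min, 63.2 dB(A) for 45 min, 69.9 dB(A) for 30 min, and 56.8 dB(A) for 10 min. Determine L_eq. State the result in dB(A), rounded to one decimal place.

L_eq = 10·log₁₀[(1/T)·Σ tᵢ·10^(Lᵢ/10)] with T = 145 min.
Σ tᵢ·10^(Lᵢ/10) = 60·10^(85.4/10) + 45·10^(63.2/10) + 30·10^(69.9/10) + 10·10^(56.8/10) = 2.120e+10.
L_eq = 10·log₁₀(2.120e+10/145) = 81.65 dB(A).

81.6 dB(A)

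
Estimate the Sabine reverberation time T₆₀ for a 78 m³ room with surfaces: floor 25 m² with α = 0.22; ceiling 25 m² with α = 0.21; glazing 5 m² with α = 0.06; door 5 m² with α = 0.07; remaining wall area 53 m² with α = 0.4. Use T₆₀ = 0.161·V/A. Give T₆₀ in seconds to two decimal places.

Summing Sᵢαᵢ: 25·0.22 + 25·0.21 + 5·0.06 + 5·0.07 + 53·0.4 = 32.60 m².
T₆₀ = 0.161·V/A = 0.161·78/32.60 = 0.385 s.

0.39 s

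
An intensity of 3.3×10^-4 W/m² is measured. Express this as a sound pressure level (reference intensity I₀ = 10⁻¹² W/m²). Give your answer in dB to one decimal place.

85.2 dB

L = 10·log₁₀(I/I₀) = 10·log₁₀(3.3×10^-4/10⁻¹²) = 10·log₁₀(3.3×10^8).
L = 10·(0.5185 + 8) = 85.19 dB.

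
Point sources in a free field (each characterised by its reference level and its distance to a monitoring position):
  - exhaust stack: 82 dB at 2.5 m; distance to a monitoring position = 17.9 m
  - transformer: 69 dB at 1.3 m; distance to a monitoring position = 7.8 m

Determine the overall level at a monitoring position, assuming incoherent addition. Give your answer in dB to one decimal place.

65.2 dB

Apply inverse-square spreading to bring every level to the receiver, then sum 10^(L/10).
exhaust stack: 82 − 20·log₁₀(17.9/2.5) = 82 − 17.10 = 64.90 dB.
transformer: 69 − 20·log₁₀(7.8/1.3) = 69 − 15.56 = 53.44 dB.
Σ 10^(L/10) = 3.312e+06 → L_total = 10·log₁₀(3.312e+06) = 65.20 dB.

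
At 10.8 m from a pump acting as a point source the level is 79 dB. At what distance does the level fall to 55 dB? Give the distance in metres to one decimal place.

171.2 m

The 24.0 dB drop corresponds to a distance ratio of 10^(24.0/20) for a point source.
r₂ = 10.8·10^((79−55)/20) = 10.8·10^(24.0/20) = 171.17 m.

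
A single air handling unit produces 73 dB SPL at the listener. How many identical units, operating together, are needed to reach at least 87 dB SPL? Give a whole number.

26

The shortfall is 87 − 73 = 14.0 dB, and N units add 10·log₁₀ N, so need 10·log₁₀ N ≥ 14.0.
N ≥ 10^(14.0/10) = 25.119, so N = 26.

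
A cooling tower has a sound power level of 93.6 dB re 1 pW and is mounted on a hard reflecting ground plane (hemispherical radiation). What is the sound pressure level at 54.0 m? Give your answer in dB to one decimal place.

51.0 dB

Free-field hemispherical radiation: L_p = L_w − 10·log₁₀(2π·r²), r = 54.0 m.
2π·r² = 1.832e+04 m², 10·log₁₀ of that is 42.630 dB.
L_p = 93.6 − 42.630 = 50.97 dB.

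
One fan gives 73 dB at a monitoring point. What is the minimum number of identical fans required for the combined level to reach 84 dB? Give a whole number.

N identical sources give L₁ + 10·log₁₀ N, so require 10·log₁₀ N ≥ 84 − 73 = 11.0 dB.
N ≥ 10^(11.0/10) = 12.589, so N = 13.

13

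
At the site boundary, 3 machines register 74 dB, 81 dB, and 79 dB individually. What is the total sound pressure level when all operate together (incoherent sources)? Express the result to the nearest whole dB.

84 dB

Incoherent sources combine by intensity addition: L_total = 10·log₁₀(Σ 10^(L_i/10)).
Σ 10^(L/10) = 10^(74/10) + 10^(81/10) + 10^(79/10) = 2.304e+08.
L_total = 10·log₁₀(2.304e+08) = 83.63 dB.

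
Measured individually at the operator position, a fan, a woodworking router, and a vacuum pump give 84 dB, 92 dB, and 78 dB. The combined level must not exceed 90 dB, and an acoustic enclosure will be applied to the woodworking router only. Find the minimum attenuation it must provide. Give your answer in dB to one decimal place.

3.6 dB

Fixed contribution from the other sources: Σ 10^(L/10) = 10^(84/10) + 10^(78/10) = 3.143e+08 (84.97 dB).
The limit corresponds to 10^(90/10) = 1.000e+09; subtracting the fixed part leaves 6.857e+08 for the woodworking router, i.e. 88.36 dB.
So the woodworking router must be reduced from 92 to 88.36 dB: IL = 3.64 dB.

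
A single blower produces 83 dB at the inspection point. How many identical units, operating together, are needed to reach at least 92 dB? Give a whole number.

8

Need L₁ + 10·log₁₀ N ≥ 92, i.e. log₁₀ N ≥ 0.90.
N ≥ 10^(9.0/10) = 7.943, so N = 8.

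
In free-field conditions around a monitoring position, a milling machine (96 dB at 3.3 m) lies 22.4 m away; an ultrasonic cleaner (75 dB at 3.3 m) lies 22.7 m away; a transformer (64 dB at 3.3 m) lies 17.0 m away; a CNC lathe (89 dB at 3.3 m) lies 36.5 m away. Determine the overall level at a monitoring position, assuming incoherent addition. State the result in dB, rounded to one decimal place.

Apply inverse-square spreading to bring every level to the receiver, then sum 10^(L/10).
milling machine: 96 − 20·log₁₀(22.4/3.3) = 96 − 16.63 = 79.37 dB.
ultrasonic cleaner: 75 − 20·log₁₀(22.7/3.3) = 75 − 16.75 = 58.25 dB.
transformer: 64 − 20·log₁₀(17.0/3.3) = 64 − 14.24 = 49.76 dB.
CNC lathe: 89 − 20·log₁₀(36.5/3.3) = 89 − 20.88 = 68.12 dB.
Σ 10^(L/10) = 9.366e+07 → L_total = 10·log₁₀(9.366e+07) = 79.72 dB.

79.7 dB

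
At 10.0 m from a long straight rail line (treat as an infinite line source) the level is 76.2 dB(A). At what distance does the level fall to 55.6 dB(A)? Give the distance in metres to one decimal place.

1148.2 m

Line-source spreading drops the level by 10·log₁₀(r₂/r₁); inverting, r₂/r₁ = 10^(ΔL/10).
r₂ = 10.0·10^((76.2−55.6)/10) = 10.0·10^(20.6/10) = 1148.15 m.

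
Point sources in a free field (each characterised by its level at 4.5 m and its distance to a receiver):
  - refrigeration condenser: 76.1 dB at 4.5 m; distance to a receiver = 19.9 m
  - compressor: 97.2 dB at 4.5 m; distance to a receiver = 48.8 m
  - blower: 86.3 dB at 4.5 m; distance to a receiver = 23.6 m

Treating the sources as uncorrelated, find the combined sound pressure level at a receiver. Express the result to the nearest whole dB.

78 dB

Apply inverse-square spreading to bring every level to the receiver, then sum 10^(L/10).
refrigeration condenser: 76.1 − 20·log₁₀(19.9/4.5) = 76.1 − 12.91 = 63.19 dB.
compressor: 97.2 − 20·log₁₀(48.8/4.5) = 97.2 − 20.70 = 76.50 dB.
blower: 86.3 − 20·log₁₀(23.6/4.5) = 86.3 − 14.39 = 71.91 dB.
Σ 10^(L/10) = 6.222e+07 → L_total = 10·log₁₀(6.222e+07) = 77.94 dB.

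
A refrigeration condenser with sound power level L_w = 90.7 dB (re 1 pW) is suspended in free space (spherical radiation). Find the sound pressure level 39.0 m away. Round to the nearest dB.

48 dB

Free-field spherical radiation: L_p = L_w − 10·log₁₀(4π·r²), r = 39.0 m.
4π·r² = 1.911e+04 m², 10·log₁₀ of that is 42.813 dB.
L_p = 90.7 − 42.813 = 47.89 dB.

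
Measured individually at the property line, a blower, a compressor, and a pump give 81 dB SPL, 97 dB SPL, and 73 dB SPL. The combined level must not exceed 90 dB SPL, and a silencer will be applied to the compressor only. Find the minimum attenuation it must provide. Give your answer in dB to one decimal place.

7.7 dB

Everything except the compressor sums to 10^(81/10) + 10^(73/10) = 1.458e+08 in linear terms, 81.64 dB SPL.
The limit corresponds to 10^(90/10) = 1.000e+09; subtracting the fixed part leaves 8.542e+08 for the compressor, i.e. 89.32 dB SPL.
Required insertion loss = 97 − 89.32 = 7.68 dB.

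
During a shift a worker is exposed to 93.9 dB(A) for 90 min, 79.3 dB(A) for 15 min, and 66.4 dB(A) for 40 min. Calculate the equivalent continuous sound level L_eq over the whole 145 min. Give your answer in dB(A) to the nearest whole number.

92 dB(A)

The energy average is taken in the linear domain: L_eq = 10·log₁₀[(Σ tᵢ·10^(Lᵢ/10))/T], T = 145 min.
Σ tᵢ·10^(Lᵢ/10) = 90·10^(93.9/10) + 15·10^(79.3/10) + 40·10^(66.4/10) = 2.224e+11.
L_eq = 10·log₁₀(2.224e+11/145) = 91.86 dB(A).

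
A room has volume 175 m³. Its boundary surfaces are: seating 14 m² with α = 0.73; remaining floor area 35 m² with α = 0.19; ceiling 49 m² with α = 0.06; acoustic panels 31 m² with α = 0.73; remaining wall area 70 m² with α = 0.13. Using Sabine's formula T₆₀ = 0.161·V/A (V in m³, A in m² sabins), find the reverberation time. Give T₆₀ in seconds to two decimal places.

0.55 s

Total absorption A = 14·0.73 + 35·0.19 + 49·0.06 + 31·0.73 + 70·0.13 = 51.54 m² sabins.
T₆₀ = 0.161 × 175 / 51.54 = 0.547 s.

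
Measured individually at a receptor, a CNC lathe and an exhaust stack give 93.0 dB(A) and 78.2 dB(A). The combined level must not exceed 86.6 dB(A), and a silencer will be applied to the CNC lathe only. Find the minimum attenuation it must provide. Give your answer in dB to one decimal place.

Everything except the CNC lathe sums to 10^(78.2/10) = 6.607e+07 in linear terms, 78.20 dB(A).
To meet 86.6 dB(A) overall, the treated CNC lathe may contribute at most 10^(86.6/10) − 6.607e+07 = 3.910e+08, i.e. 85.92 dB(A).
So the CNC lathe must be reduced from 93.0 to 85.92 dB(A): IL = 7.08 dB.

7.1 dB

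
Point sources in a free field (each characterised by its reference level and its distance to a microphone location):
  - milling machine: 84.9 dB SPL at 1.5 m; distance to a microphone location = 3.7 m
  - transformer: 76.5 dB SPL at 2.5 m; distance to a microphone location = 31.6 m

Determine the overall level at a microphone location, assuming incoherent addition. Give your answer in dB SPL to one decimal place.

Propagate each source to the receiver with L = L_ref − 20·log₁₀(r/r_ref), then add intensities.
milling machine: 84.9 − 20·log₁₀(3.7/1.5) = 84.9 − 7.84 = 77.06 dB SPL.
transformer: 76.5 − 20·log₁₀(31.6/2.5) = 76.5 − 22.03 = 54.47 dB SPL.
Σ 10^(L/10) = 5.107e+07 → L_total = 10·log₁₀(5.107e+07) = 77.08 dB SPL.

77.1 dB SPL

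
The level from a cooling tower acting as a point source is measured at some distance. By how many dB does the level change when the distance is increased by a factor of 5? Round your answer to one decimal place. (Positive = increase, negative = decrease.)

-14.0 dB

With spherical spreading the level changes by −20·log₁₀(r₂/r₁).
ΔL = −20·log₁₀(5) = -13.98 dB.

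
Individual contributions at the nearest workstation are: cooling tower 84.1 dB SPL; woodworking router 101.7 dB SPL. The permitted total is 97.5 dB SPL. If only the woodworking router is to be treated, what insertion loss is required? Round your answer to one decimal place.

4.4 dB

Fixed contribution from the other source: Σ 10^(L/10) = 10^(84.1/10) = 2.570e+08 (84.10 dB SPL).
To meet 97.5 dB SPL overall, the treated woodworking router may contribute at most 10^(97.5/10) − 2.570e+08 = 5.366e+09, i.e. 97.30 dB SPL.
Required insertion loss = 101.7 − 97.30 = 4.40 dB.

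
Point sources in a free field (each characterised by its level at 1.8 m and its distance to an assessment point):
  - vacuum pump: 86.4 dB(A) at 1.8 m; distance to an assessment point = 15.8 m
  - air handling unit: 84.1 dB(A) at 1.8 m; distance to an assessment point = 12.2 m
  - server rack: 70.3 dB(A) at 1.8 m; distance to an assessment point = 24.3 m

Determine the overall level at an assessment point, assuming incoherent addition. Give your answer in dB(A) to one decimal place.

70.5 dB(A)

Propagate each source to the receiver with L = L_ref − 20·log₁₀(r/r_ref), then add intensities.
vacuum pump: 86.4 − 20·log₁₀(15.8/1.8) = 86.4 − 18.87 = 67.53 dB(A).
air handling unit: 84.1 − 20·log₁₀(12.2/1.8) = 84.1 − 16.62 = 67.48 dB(A).
server rack: 70.3 − 20·log₁₀(24.3/1.8) = 70.3 − 22.61 = 47.69 dB(A).
Σ 10^(L/10) = 1.132e+07 → L_total = 10·log₁₀(1.132e+07) = 70.54 dB(A).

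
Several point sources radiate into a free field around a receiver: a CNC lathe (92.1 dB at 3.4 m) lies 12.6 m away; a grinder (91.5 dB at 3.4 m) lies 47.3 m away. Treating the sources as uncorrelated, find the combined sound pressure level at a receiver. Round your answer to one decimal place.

81.0 dB

Apply inverse-square spreading to bring every level to the receiver, then sum 10^(L/10).
CNC lathe: 92.1 − 20·log₁₀(12.6/3.4) = 92.1 − 11.38 = 80.72 dB.
grinder: 91.5 − 20·log₁₀(47.3/3.4) = 91.5 − 22.87 = 68.63 dB.
Σ 10^(L/10) = 1.254e+08 → L_total = 10·log₁₀(1.254e+08) = 80.98 dB.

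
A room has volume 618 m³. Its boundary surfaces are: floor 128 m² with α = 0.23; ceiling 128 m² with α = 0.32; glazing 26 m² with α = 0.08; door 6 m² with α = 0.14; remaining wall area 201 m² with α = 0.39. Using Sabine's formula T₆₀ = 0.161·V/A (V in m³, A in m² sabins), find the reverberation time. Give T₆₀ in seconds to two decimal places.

0.66 s

Total absorption A = 128·0.23 + 128·0.32 + 26·0.08 + 6·0.14 + 201·0.39 = 151.71 m² sabins.
T₆₀ = 0.161·V/A = 0.161·618/151.71 = 0.656 s.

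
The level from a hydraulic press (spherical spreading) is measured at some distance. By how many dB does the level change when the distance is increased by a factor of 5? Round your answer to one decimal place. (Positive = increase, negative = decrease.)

-14.0 dB

With spherical spreading the level changes by −20·log₁₀(r₂/r₁).
ΔL = −20·log₁₀(5) = -13.98 dB.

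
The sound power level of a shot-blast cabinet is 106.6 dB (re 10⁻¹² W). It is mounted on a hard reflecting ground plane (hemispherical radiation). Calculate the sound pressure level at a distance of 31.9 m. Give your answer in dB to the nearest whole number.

69 dB

L_p = L_w − 10·log₁₀(2π·r²) with r = 31.9 m.
2π·r² = 6394 m², 10·log₁₀ of that is 38.058 dB.
L_p = 106.6 − 38.058 = 68.54 dB.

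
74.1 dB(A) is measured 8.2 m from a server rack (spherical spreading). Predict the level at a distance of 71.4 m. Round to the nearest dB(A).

55 dB(A)

Spherical spreading from a point source gives a 20·log₁₀(r₂/r₁) drop.
L₂ = 74.1 − 20·log₁₀(71.4/8.2) = 74.1 − 18.798 = 55.30 dB(A).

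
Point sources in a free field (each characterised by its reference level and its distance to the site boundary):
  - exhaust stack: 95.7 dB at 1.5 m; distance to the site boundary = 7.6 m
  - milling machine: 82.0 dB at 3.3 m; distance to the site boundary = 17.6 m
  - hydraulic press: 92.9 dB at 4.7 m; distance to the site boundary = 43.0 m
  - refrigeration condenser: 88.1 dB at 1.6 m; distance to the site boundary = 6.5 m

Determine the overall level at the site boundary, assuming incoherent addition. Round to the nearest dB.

Apply inverse-square spreading to bring every level to the receiver, then sum 10^(L/10).
exhaust stack: 95.7 − 20·log₁₀(7.6/1.5) = 95.7 − 14.09 = 81.61 dB.
milling machine: 82.0 − 20·log₁₀(17.6/3.3) = 82.0 − 14.54 = 67.46 dB.
hydraulic press: 92.9 − 20·log₁₀(43.0/4.7) = 92.9 − 19.23 = 73.67 dB.
refrigeration condenser: 88.1 − 20·log₁₀(6.5/1.6) = 88.1 − 12.18 = 75.92 dB.
Σ 10^(L/10) = 2.127e+08 → L_total = 10·log₁₀(2.127e+08) = 83.28 dB.

83 dB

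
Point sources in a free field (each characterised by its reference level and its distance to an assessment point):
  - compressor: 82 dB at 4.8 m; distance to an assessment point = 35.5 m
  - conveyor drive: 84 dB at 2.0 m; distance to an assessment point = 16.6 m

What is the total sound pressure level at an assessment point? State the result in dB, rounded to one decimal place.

Apply inverse-square spreading to bring every level to the receiver, then sum 10^(L/10).
compressor: 82 − 20·log₁₀(35.5/4.8) = 82 − 17.38 = 64.62 dB.
conveyor drive: 84 − 20·log₁₀(16.6/2.0) = 84 − 18.38 = 65.62 dB.
Σ 10^(L/10) = 6.544e+06 → L_total = 10·log₁₀(6.544e+06) = 68.16 dB.

68.2 dB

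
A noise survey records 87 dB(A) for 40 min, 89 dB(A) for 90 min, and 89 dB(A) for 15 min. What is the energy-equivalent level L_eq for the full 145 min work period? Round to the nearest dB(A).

89 dB(A)

Weight each interval's intensity by its duration and average over T = 145 min:
Σ tᵢ·10^(Lᵢ/10) = 40·10^(87/10) + 90·10^(89/10) + 15·10^(89/10) = 1.035e+11.
L_eq = 10·log₁₀(1.035e+11/145) = 88.53 dB(A).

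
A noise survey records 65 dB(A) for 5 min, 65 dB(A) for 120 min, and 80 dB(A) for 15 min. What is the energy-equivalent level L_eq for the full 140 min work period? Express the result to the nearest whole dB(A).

71 dB(A)

Weight each interval's intensity by its duration and average over T = 140 min:
Σ tᵢ·10^(Lᵢ/10) = 5·10^(65/10) + 120·10^(65/10) + 15·10^(80/10) = 1.895e+09.
L_eq = 10·log₁₀(1.895e+09/140) = 71.32 dB(A).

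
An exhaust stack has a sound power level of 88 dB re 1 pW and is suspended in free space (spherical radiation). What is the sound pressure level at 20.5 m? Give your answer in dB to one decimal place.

The power spreads over a sphere of area 4π·r², so L_p = L_w − 10·log₁₀(4π·r²).
4π·r² = 5281 m², 10·log₁₀ of that is 37.227 dB.
L_p = 88 − 37.227 = 50.77 dB.

50.8 dB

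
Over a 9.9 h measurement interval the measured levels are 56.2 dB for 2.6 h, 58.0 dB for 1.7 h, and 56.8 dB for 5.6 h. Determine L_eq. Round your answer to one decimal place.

56.9 dB

L_eq = 10·log₁₀[(1/T)·Σ tᵢ·10^(Lᵢ/10)] with T = 9.9 h.
Σ tᵢ·10^(Lᵢ/10) = 2.6·10^(56.2/10) + 1.7·10^(58.0/10) + 5.6·10^(56.8/10) = 4.837e+06.
L_eq = 10·log₁₀(4.837e+06/9.9) = 56.89 dB.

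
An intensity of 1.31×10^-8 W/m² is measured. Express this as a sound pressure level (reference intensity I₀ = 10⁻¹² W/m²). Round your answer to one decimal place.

41.2 dB

I/I₀ = 1.31×10^-8/10⁻¹² = 1.31×10^4, and L = 10·log₁₀(I/I₀).
L = 10·(0.1173 + 4) = 41.17 dB.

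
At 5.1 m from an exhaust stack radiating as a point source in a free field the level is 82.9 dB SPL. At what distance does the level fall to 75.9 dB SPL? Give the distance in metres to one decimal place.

11.4 m

For a point source L₁ − L₂ = 20·log₁₀(r₂/r₁), so r₂ = r₁·10^((L₁−L₂)/20).
r₂ = 5.1·10^((82.9−75.9)/20) = 5.1·10^(7.0/20) = 11.42 m.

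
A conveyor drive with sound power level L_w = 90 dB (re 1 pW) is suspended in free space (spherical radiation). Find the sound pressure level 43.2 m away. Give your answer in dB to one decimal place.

46.3 dB

The power spreads over a sphere of area 4π·r², so L_p = L_w − 10·log₁₀(4π·r²).
4π·r² = 2.345e+04 m², 10·log₁₀ of that is 43.702 dB.
L_p = 90 − 43.702 = 46.30 dB.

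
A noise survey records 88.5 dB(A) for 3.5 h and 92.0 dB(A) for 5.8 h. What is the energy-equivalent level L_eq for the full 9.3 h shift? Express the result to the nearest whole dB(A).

91 dB(A)

Weight each interval's intensity by its duration and average over T = 9.3 h:
Σ tᵢ·10^(Lᵢ/10) = 3.5·10^(88.5/10) + 5.8·10^(92.0/10) = 1.167e+10.
L_eq = 10·log₁₀(1.167e+10/9.3) = 90.99 dB(A).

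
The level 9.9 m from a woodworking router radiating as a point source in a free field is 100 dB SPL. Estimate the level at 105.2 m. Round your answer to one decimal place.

79.5 dB SPL

Spherical spreading from a point source gives a 20·log₁₀(r₂/r₁) drop.
L₂ = 100 − 20·log₁₀(105.2/9.9) = 100 − 20.528 = 79.47 dB SPL.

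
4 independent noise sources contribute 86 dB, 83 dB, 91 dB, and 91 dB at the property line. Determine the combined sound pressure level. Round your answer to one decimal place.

For uncorrelated sources the intensities add, so convert each level to linear form, sum, and take 10·log₁₀ of the total.
Σ 10^(L/10) = 10^(86/10) + 10^(83/10) + 10^(91/10) + 10^(91/10) = 3.115e+09.
L_total = 10·log₁₀(3.115e+09) = 94.94 dB.

94.9 dB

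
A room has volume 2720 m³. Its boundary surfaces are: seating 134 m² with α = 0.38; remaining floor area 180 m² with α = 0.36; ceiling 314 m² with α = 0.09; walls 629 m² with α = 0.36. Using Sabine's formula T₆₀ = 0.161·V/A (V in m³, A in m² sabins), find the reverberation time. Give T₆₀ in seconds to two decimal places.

1.18 s

A = Σ Sᵢαᵢ = 134·0.38 + 180·0.36 + 314·0.09 + 629·0.36 = 370.42 m².
T₆₀ = 0.161 × 2720 / 370.42 = 1.182 s.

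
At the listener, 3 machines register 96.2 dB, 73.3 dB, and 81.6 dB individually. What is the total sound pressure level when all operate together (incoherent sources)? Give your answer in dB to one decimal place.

For uncorrelated sources the intensities add, so convert each level to linear form, sum, and take 10·log₁₀ of the total.
Σ 10^(L/10) = 10^(96.2/10) + 10^(73.3/10) + 10^(81.6/10) = 4.335e+09.
L_total = 10·log₁₀(4.335e+09) = 96.37 dB.

96.4 dB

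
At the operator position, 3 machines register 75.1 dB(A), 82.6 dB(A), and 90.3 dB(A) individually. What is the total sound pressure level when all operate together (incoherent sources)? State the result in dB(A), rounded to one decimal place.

Incoherent sources combine by intensity addition: L_total = 10·log₁₀(Σ 10^(L_i/10)).
Σ 10^(L/10) = 10^(75.1/10) + 10^(82.6/10) + 10^(90.3/10) = 1.286e+09.
L_total = 10·log₁₀(1.286e+09) = 91.09 dB(A).

91.1 dB(A)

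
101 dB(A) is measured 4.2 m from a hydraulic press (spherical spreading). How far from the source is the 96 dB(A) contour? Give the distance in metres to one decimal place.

For a point source L₁ − L₂ = 20·log₁₀(r₂/r₁), so r₂ = r₁·10^((L₁−L₂)/20).
r₂ = 4.2·10^((101−96)/20) = 4.2·10^(5.0/20) = 7.47 m.

7.5 m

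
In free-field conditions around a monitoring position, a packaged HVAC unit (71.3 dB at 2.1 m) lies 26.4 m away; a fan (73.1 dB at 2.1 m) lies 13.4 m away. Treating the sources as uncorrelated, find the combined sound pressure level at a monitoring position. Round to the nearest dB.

58 dB

Propagate each source to the receiver with L = L_ref − 20·log₁₀(r/r_ref), then add intensities.
packaged HVAC unit: 71.3 − 20·log₁₀(26.4/2.1) = 71.3 − 21.99 = 49.31 dB.
fan: 73.1 − 20·log₁₀(13.4/2.1) = 73.1 − 16.10 = 57.00 dB.
Σ 10^(L/10) = 5.868e+05 → L_total = 10·log₁₀(5.868e+05) = 57.68 dB.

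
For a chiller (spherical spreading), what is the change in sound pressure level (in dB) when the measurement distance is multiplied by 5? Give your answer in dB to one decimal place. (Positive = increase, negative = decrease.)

-14.0 dB

With spherical spreading the level changes by −20·log₁₀(r₂/r₁).
ΔL = −20·log₁₀(5) = -13.98 dB.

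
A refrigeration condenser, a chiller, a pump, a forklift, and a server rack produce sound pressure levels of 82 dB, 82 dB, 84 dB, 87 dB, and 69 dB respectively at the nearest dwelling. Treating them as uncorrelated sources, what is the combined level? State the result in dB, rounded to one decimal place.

Incoherent sources combine by intensity addition: L_total = 10·log₁₀(Σ 10^(L_i/10)).
Σ 10^(L/10) = 10^(82/10) + 10^(82/10) + 10^(84/10) + 10^(87/10) + 10^(69/10) = 1.077e+09.
L_total = 10·log₁₀(1.077e+09) = 90.32 dB.

90.3 dB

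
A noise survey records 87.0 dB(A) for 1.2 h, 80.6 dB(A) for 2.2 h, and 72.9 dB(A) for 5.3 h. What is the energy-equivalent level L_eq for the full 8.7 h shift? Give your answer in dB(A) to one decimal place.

The energy average is taken in the linear domain: L_eq = 10·log₁₀[(Σ tᵢ·10^(Lᵢ/10))/T], T = 8.7 h.
Σ tᵢ·10^(Lᵢ/10) = 1.2·10^(87.0/10) + 2.2·10^(80.6/10) + 5.3·10^(72.9/10) = 9.574e+08.
L_eq = 10·log₁₀(9.574e+08/8.7) = 80.42 dB(A).

80.4 dB(A)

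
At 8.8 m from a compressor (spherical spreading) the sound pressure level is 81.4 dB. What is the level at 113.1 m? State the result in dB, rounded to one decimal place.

Spherical spreading from a point source gives a 20·log₁₀(r₂/r₁) drop.
L₂ = 81.4 − 20·log₁₀(113.1/8.8) = 81.4 − 22.180 = 59.22 dB.

59.2 dB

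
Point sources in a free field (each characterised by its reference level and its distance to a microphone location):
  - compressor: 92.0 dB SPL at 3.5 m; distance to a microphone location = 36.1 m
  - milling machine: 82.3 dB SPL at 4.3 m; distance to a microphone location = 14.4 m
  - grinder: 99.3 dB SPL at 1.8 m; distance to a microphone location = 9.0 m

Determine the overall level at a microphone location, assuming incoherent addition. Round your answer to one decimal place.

85.7 dB SPL

Propagate each source to the receiver with L = L_ref − 20·log₁₀(r/r_ref), then add intensities.
compressor: 92.0 − 20·log₁₀(36.1/3.5) = 92.0 − 20.27 = 71.73 dB SPL.
milling machine: 82.3 − 20·log₁₀(14.4/4.3) = 82.3 − 10.50 = 71.80 dB SPL.
grinder: 99.3 − 20·log₁₀(9.0/1.8) = 99.3 − 13.98 = 85.32 dB SPL.
Σ 10^(L/10) = 3.705e+08 → L_total = 10·log₁₀(3.705e+08) = 85.69 dB SPL.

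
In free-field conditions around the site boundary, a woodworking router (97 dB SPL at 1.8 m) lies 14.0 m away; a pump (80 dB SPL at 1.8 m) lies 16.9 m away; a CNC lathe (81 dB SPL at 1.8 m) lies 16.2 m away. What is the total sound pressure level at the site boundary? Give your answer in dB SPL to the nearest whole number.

First find each source's level at the receiver (point-source: −20·log₁₀(r/r_ref)), then combine on an intensity basis.
woodworking router: 97 − 20·log₁₀(14.0/1.8) = 97 − 17.82 = 79.18 dB SPL.
pump: 80 − 20·log₁₀(16.9/1.8) = 80 − 19.45 = 60.55 dB SPL.
CNC lathe: 81 − 20·log₁₀(16.2/1.8) = 81 − 19.08 = 61.92 dB SPL.
Σ 10^(L/10) = 8.554e+07 → L_total = 10·log₁₀(8.554e+07) = 79.32 dB SPL.

79 dB SPL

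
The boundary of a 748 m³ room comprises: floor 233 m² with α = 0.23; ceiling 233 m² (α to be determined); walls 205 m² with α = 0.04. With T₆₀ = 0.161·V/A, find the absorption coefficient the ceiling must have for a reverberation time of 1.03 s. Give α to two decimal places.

From T₆₀ = 0.161·V/A, the target T₆₀ = 1.03 s needs A = 0.161·748/1.03 = 116.92 m².
Absorption from the other surfaces = 233·0.23 + 205·0.04 = 61.79 m², so the ceiling must supply 55.13 m² over 233 m².
α = 55.13/233 = 0.237.

0.24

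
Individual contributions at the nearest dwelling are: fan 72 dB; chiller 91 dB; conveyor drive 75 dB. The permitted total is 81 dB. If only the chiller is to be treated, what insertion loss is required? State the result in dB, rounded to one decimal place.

12.1 dB

The untreated sources together contribute 10^(72/10) + 10^(75/10) = 4.747e+07, i.e. 76.76 dB.
To meet 81 dB overall, the treated chiller may contribute at most 10^(81/10) − 4.747e+07 = 7.842e+07, i.e. 78.94 dB.
Required insertion loss = 91 − 78.94 = 12.06 dB.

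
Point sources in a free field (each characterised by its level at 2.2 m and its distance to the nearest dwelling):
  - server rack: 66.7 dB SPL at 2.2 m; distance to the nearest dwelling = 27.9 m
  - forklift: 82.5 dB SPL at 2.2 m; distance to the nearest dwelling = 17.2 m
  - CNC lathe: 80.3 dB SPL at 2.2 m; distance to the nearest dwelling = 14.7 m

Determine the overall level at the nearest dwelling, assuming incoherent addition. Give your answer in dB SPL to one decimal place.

Apply inverse-square spreading to bring every level to the receiver, then sum 10^(L/10).
server rack: 66.7 − 20·log₁₀(27.9/2.2) = 66.7 − 22.06 = 44.64 dB SPL.
forklift: 82.5 − 20·log₁₀(17.2/2.2) = 82.5 − 17.86 = 64.64 dB SPL.
CNC lathe: 80.3 − 20·log₁₀(14.7/2.2) = 80.3 − 16.50 = 63.80 dB SPL.
Σ 10^(L/10) = 5.338e+06 → L_total = 10·log₁₀(5.338e+06) = 67.27 dB SPL.

67.3 dB SPL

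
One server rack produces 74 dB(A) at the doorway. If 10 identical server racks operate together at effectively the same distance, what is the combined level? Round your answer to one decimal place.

84.0 dB(A)

N identical incoherent sources raise the level by 10·log₁₀ N.
L_total = 74 + 10·log₁₀(10) = 74 + 10.000 = 84.00 dB(A).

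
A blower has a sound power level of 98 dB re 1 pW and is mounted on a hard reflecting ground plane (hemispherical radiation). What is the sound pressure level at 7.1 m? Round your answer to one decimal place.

73.0 dB

The power spreads over a hemisphere of area 2π·r², so L_p = L_w − 10·log₁₀(2π·r²).
2π·r² = 316.7 m², 10·log₁₀ of that is 25.007 dB.
L_p = 98 − 25.007 = 72.99 dB.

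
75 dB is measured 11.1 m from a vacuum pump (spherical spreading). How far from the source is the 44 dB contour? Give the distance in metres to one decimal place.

393.8 m

The 31.0 dB drop corresponds to a distance ratio of 10^(31.0/20) for a point source.
r₂ = 11.1·10^((75−44)/20) = 11.1·10^(31.0/20) = 393.84 m.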